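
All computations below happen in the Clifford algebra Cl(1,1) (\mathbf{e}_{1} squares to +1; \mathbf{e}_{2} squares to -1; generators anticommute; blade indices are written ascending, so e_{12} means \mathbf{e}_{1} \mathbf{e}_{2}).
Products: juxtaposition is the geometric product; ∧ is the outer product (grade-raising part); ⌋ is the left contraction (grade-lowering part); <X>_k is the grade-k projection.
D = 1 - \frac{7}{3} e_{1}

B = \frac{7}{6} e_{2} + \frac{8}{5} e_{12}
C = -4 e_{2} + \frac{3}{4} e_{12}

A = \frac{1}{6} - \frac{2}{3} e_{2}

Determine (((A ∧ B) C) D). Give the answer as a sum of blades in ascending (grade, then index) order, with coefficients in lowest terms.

step 1: \frac{7}{36} e_{2} + \frac{4}{15} e_{12}
step 2: \frac{44}{45} + \frac{97}{80} e_{1}
step 3: -\frac{1333}{720} - \frac{2309}{2160} e_{1}
Answer: -\frac{1333}{720} - \frac{2309}{2160} e_{1}


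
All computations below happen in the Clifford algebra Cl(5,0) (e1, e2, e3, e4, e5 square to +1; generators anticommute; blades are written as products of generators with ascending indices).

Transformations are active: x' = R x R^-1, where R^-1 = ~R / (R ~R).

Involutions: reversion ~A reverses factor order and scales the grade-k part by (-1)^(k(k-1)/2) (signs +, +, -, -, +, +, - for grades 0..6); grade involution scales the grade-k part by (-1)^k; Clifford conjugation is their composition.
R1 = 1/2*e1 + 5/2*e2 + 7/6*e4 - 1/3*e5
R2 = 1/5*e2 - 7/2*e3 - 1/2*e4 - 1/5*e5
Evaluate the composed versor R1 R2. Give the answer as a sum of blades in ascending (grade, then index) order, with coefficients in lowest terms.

Distribute over the terms of R1 (each basis-blade product reordered to ascending indices, repeated generators contracted through their squares):
(1/2*e1) R2 = 1/10*e1 e2 - 7/4*e1 e3 - 1/4*e1 e4 - 1/10*e1 e5
(5/2*e2) R2 = 1/2 - 35/4*e2 e3 - 5/4*e2 e4 - 1/2*e2 e5
(7/6*e4) R2 = -7/12 - 7/30*e2 e4 + 49/12*e3 e4 - 7/30*e4 e5
(-1/3*e5) R2 = 1/15 + 1/15*e2 e5 - 7/6*e3 e5 - 1/6*e4 e5
Summing the partial products and collecting blades:
Answer: -1/60 + 1/10*e1 e2 - 7/4*e1 e3 - 1/4*e1 e4 - 1/10*e1 e5 - 35/4*e2 e3 - 89/60*e2 e4 - 13/30*e2 e5 + 49/12*e3 e4 - 7/6*e3 e5 - 2/5*e4 e5


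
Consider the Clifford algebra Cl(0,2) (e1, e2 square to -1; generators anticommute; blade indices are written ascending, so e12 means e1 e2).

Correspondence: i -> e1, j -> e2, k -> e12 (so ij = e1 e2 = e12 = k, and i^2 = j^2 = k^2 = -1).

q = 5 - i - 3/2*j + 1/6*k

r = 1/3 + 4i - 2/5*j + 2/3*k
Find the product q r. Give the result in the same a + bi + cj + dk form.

In blades: q = 5 - e1 - 3/2*e2 + 1/6*e12, r = 1/3 + 4*e1 - 2/5*e2 + 2/3*e12.
Distribute q over r term by term (generator squares from the signature, products reordered to ascending indices): (5)*r = 5/3 + 20*e1 - 2*e2 + 10/3*e12; (-e1)*r = 4 - 1/3*e1 + 2/3*e2 + 2/5*e12; (-3/2*e2)*r = -3/5 - e1 - 1/2*e2 + 6*e12; (1/6*e12)*r = -1/9 + 1/15*e1 + 2/3*e2 + 1/18*e12.
Sum: 223/45 + 281/15*e1 - 7/6*e2 + 881/90*e12; translating back through the correspondence:
Answer: 223/45 + 281/15*i - 7/6*j + 881/90*k


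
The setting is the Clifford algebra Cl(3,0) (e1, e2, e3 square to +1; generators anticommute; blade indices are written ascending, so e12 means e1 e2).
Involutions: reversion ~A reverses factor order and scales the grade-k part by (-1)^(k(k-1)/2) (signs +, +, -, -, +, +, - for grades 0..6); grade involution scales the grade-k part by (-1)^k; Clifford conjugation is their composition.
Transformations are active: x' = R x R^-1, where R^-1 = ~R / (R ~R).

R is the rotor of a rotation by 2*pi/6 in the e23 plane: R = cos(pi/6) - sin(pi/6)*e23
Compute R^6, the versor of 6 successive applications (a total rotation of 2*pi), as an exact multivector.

Half-angle bookkeeping: 6 applications in e23 add up to rotor phase 6*pi/6 = pi, so R^6 = cos(pi) - sin(pi)*e23.
cos(pi) = -1 and sin(pi) = 0, so R^6 = -1. The total rotation 2*pi is 1 full turn, so every vector returns to itself, yet the rotor is -1, on the OTHER sheet of the double cover (an odd number of 2*pi turns).
Answer: -1


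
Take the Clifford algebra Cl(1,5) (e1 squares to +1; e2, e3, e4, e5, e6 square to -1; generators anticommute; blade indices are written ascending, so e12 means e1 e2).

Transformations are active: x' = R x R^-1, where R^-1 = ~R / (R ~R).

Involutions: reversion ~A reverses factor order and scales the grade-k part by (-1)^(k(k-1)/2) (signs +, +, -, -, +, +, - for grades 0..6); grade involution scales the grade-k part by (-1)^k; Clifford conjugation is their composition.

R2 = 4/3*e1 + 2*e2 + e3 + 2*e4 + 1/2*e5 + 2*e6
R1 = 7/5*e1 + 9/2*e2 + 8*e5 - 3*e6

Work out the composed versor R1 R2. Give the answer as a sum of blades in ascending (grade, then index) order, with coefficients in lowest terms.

Distribute over the terms of R1 (each basis-blade product reordered to ascending indices, repeated generators contracted through their squares):
(7/5*e1) R2 = 28/15 + 14/5*e12 + 7/5*e13 + 14/5*e14 + 7/10*e15 + 14/5*e16
(9/2*e2) R2 = -9 - 6*e12 + 9/2*e23 + 9*e24 + 9/4*e25 + 9*e26
(8*e5) R2 = -4 - 32/3*e15 - 16*e25 - 8*e35 - 16*e45 + 16*e56
(-3*e6) R2 = 6 + 4*e16 + 6*e26 + 3*e36 + 6*e46 + 3/2*e56
Summing the partial products and collecting blades:
Answer: -77/15 - 16/5*e12 + 7/5*e13 + 14/5*e14 - 299/30*e15 + 34/5*e16 + 9/2*e23 + 9*e24 - 55/4*e25 + 15*e26 - 8*e35 + 3*e36 - 16*e45 + 6*e46 + 35/2*e56


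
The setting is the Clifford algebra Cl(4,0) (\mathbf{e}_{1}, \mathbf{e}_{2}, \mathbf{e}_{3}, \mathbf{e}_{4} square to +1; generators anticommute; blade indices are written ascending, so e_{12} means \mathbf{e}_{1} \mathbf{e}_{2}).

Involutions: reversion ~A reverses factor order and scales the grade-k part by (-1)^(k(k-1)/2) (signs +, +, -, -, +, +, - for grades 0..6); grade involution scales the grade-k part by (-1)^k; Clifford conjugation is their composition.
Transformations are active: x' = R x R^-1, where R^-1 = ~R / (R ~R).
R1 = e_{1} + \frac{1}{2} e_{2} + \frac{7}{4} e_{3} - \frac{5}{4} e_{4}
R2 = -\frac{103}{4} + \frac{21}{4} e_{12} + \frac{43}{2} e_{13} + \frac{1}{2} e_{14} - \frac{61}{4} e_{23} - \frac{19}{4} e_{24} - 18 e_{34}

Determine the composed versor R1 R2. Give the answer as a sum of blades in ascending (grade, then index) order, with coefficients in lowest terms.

Distribute over the terms of R1 (each basis-blade product reordered to ascending indices, repeated generators contracted through their squares):
(e_{1}) R2 = -\frac{103}{4} e_{1} + \frac{21}{4} e_{2} + \frac{43}{2} e_{3} + \frac{1}{2} e_{4} - \frac{61}{4} e_{123} - \frac{19}{4} e_{124} - 18 e_{134}
(\frac{1}{2} e_{2}) R2 = -\frac{21}{8} e_{1} - \frac{103}{8} e_{2} - \frac{61}{8} e_{3} - \frac{19}{8} e_{4} - \frac{43}{4} e_{123} - \frac{1}{4} e_{124} - 9 e_{234}
(\frac{7}{4} e_{3}) R2 = -\frac{301}{8} e_{1} + \frac{427}{16} e_{2} - \frac{721}{16} e_{3} - \frac{63}{2} e_{4} + \frac{147}{16} e_{123} - \frac{7}{8} e_{134} + \frac{133}{16} e_{234}
(-\frac{5}{4} e_{4}) R2 = \frac{5}{8} e_{1} - \frac{95}{16} e_{2} - \frac{45}{2} e_{3} + \frac{515}{16} e_{4} - \frac{105}{16} e_{124} - \frac{215}{8} e_{134} + \frac{305}{16} e_{234}
Summing the partial products and collecting blades:
Answer: -\frac{523}{8} e_{1} + \frac{105}{8} e_{2} - \frac{859}{16} e_{3} - \frac{19}{16} e_{4} - \frac{269}{16} e_{123} - \frac{185}{16} e_{124} - \frac{183}{4} e_{134} + \frac{147}{8} e_{234}


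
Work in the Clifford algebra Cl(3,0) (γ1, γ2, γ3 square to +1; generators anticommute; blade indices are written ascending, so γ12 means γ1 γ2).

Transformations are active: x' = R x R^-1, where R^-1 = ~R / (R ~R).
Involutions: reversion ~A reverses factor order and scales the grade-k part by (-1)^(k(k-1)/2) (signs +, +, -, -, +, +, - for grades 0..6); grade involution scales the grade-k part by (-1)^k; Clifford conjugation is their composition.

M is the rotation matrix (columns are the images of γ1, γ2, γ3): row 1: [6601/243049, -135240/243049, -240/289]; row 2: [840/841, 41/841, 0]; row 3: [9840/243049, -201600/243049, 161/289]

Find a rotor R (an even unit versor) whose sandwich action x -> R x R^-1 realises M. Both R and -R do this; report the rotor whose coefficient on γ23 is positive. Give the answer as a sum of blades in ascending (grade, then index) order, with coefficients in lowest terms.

Method: write R = a + b12*γ12 + b13*γ13 + b23*γ23 with a^2 + b12^2 + b13^2 + b23^2 = 1 (so R^-1 = ~R). Expanding the columns R e_j ~R gives tr M = 4a^2 - 1 and, from the antisymmetric part, M21 - M12 = -4a*b12, M13 - M31 = 4a*b13, M32 - M23 = -4a*b23.
Here tr M = 153851/243049, so a^2 = (1 + tr M)/4 = 99225/243049 and a = ±315/493. Taking a = 315/493: M21 - M12 = 378000/243049, M13 - M31 = -211680/243049, M32 - M23 = -201600/243049, giving b12 = -300/493, b13 = -168/493, b23 = 160/493, i.e. R = 315/493 - 300/493*γ12 - 168/493*γ13 + 160/493*γ23.
Its γ23 coefficient is already positive.
Answer: 315/493 - 300/493*γ12 - 168/493*γ13 + 160/493*γ23. Recall the cover is two-to-one: with M of trace 153851/243049, both preimages act alike, and the stated γ23 sign chooses the sheet.


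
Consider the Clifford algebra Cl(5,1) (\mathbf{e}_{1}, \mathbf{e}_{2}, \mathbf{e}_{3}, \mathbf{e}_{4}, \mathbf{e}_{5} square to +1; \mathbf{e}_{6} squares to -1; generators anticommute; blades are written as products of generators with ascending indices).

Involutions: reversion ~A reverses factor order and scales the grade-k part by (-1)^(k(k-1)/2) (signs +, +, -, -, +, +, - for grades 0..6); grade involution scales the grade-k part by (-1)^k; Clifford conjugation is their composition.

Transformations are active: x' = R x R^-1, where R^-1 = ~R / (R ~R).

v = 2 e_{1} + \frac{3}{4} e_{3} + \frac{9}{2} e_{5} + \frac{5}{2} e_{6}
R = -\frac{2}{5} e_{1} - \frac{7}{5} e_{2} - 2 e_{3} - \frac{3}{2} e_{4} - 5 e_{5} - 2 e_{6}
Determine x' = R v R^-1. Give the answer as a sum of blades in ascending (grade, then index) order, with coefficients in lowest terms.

~R = -\frac{2}{5} e_{1} - \frac{7}{5} e_{2} - 2 e_{3} - \frac{3}{2} e_{4} - 5 e_{5} - 2 e_{6}, and R ~R = \frac{2937}{100}, so R^-1 = ~R / (\frac{2937}{100}).
R v = -\frac{99}{5} + \frac{14}{5} e_{1} e_{2} + \frac{37}{10} e_{1} e_{3} + 3 e_{1} e_{4} + \frac{41}{5} e_{1} e_{5} + 3 e_{1} e_{6} - \frac{21}{20} e_{2} e_{3} - \frac{63}{10} e_{2} e_{5} - \frac{7}{2} e_{2} e_{6} + \frac{9}{8} e_{3} e_{4} - \frac{21}{4} e_{3} e_{5} - \frac{7}{2} e_{3} e_{6} - \frac{27}{4} e_{4} e_{5} - \frac{15}{4} e_{4} e_{6} - \frac{7}{2} e_{5} e_{6}
Answer: -\frac{130}{89} e_{1} + \frac{168}{89} e_{2} + \frac{693}{356} e_{3} + \frac{180}{89} e_{4} + \frac{399}{178} e_{5} + \frac{35}{178} e_{6}


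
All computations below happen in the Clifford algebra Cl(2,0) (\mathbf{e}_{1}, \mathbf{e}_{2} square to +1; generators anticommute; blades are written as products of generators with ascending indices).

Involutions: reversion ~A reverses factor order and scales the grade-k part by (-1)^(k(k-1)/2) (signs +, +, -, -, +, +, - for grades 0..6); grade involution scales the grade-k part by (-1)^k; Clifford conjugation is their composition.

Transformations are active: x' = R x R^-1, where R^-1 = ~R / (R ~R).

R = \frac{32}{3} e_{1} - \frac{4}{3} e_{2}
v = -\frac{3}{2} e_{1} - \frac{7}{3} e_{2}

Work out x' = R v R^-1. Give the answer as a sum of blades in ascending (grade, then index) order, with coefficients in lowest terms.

~R = \frac{32}{3} e_{1} - \frac{4}{3} e_{2}, and R ~R = \frac{1040}{9}, so R^-1 = ~R / (\frac{1040}{9}).
R v = -\frac{116}{9} - \frac{242}{9} e_{1} e_{2}
Answer: -\frac{343}{390} e_{1} + \frac{171}{65} e_{2}


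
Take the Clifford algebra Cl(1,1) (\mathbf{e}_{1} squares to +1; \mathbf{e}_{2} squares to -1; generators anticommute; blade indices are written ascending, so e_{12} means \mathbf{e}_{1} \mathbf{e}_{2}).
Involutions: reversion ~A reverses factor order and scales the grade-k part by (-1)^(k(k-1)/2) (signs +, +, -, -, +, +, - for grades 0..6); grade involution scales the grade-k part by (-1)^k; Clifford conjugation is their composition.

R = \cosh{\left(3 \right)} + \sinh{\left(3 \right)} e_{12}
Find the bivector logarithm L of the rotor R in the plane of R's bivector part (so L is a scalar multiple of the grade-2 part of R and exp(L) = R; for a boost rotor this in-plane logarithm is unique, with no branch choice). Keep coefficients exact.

The scalar part of R is \cosh{\left(3 \right)}, so cosh pins the rapidity up to sign — the sign comes from the bivector part; dividing that part by sinh of the rapidity yields the plane, and the in-plane L = rapidity * plane is unique because the two sign choices cancel.
Concretely: cosh(rapidity) = \cosh{\left(3 \right)} gives rapidity = ±3, and since rapidity/sinh(rapidity) is even the sign is immaterial: L = (rapidity/sinh(rapidity)) * <R>_2 = (\frac{3}{\sinh{\left(3 \right)}}) * <R>_2.
Answer: 3 e_{12}


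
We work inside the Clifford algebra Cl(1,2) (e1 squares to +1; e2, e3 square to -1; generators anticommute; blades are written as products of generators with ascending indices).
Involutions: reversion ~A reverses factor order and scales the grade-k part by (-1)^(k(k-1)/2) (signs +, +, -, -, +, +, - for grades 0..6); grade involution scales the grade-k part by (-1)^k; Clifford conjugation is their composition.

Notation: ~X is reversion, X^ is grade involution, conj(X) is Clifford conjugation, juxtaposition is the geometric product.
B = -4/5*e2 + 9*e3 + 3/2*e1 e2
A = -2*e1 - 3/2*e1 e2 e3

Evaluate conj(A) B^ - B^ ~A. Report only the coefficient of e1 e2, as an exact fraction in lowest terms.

first term: 3*e2 - 9/4*e3 - 119/10*e1 e2 - 96/5*e1 e3
second term: 3*e2 + 9/4*e3 + 151/10*e1 e2 - 84/5*e1 e3
Answer: -27


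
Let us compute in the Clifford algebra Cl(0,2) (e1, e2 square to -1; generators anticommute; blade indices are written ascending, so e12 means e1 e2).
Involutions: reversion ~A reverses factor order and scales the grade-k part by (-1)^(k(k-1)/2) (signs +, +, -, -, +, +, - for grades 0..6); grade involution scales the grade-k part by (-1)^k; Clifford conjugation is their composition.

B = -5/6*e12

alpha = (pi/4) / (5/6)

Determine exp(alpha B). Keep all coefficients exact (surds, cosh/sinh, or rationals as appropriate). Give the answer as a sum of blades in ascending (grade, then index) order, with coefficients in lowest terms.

B^2 = (-5/6)^2*(e12)^2 = 25/36*(-1) = -25/36 (a basis 2-blade squares to minus the product of its generators' squares).
B^2 = -25/36 — a negative square means the series sums to a rotation: l = 5/6, alpha*l = pi/4, so exp(alpha B) = cos(pi/4) + (sin(pi/4)/(5/6))*B = sqrt(2)/2 + (3*sqrt(2)/5)*B.
Answer: sqrt(2)/2 - sqrt(2)/2*e12


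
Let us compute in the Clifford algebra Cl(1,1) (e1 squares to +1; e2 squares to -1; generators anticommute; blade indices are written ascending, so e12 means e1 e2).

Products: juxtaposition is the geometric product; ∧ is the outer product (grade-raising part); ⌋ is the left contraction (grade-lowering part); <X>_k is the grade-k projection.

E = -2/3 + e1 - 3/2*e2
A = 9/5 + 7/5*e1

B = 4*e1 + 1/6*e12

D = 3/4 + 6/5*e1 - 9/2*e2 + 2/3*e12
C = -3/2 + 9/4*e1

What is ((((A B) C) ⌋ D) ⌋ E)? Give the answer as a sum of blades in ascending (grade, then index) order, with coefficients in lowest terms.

step 1: 28/5 + 36/5*e1 + 7/30*e2 + 3/10*e12
step 2: 39/5 + 9/5*e1 - 41/40*e2 - 39/40*e12
step 3: 1099/400 + 2603/300*e1 - 339/10*e2 + 26/5*e12
step 4: -8801/200 + 1099/400*e1 - 3297/800*e2
Answer: -8801/200 + 1099/400*e1 - 3297/800*e2


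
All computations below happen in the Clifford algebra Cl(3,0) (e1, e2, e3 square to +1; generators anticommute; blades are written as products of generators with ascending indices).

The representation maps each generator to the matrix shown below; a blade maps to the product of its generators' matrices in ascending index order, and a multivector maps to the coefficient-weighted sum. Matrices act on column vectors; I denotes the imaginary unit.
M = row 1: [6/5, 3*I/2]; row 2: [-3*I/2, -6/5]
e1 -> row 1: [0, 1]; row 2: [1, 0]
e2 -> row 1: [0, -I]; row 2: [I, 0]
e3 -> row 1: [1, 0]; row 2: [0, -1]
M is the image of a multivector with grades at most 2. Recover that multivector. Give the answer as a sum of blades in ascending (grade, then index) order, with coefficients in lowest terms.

Method: 1, rho(e1), rho(e2), rho(e3) form a trace-orthogonal basis of the 2x2 complex matrices (tr(X Y) = 2 if X = Y, else 0), so M = m0*1 + m1*rho(e1) + m2*rho(e2) + m3*rho(e3) with m0 = tr(M)/2 = 0, m1 = tr(M rho(e1))/2 = 0, m2 = tr(M rho(e2))/2 = -3/2, m3 = tr(M rho(e3))/2 = 6/5.
Multiplying table entries, the bivector images are rho(e1 e2) = I*rho(e3), rho(e1 e3) = -I*rho(e2), rho(e2 e3) = I*rho(e1); with real blade coefficients the real parts of m0..m3 are the coefficients of 1, e1, e2, e3 and the imaginary parts give the bivectors (e2 e3: Im m1, e1 e3: -Im m2, e1 e2: Im m3).
Answer: -3/2*e2 + 6/5*e3


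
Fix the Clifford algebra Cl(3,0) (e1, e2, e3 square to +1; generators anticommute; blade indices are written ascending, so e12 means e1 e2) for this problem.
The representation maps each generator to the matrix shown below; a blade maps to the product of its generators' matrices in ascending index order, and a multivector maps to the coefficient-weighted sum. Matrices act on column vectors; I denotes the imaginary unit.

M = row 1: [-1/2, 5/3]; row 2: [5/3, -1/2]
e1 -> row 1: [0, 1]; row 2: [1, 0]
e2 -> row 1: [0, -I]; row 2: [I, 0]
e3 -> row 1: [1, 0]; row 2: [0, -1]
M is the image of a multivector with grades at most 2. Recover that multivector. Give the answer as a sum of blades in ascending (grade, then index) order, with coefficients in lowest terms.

Method: 1, rho(e1), rho(e2), rho(e3) form a trace-orthogonal basis of the 2x2 complex matrices (tr(X Y) = 2 if X = Y, else 0), so M = m0*1 + m1*rho(e1) + m2*rho(e2) + m3*rho(e3) with m0 = tr(M)/2 = -1/2, m1 = tr(M rho(e1))/2 = 5/3, m2 = tr(M rho(e2))/2 = 0, m3 = tr(M rho(e3))/2 = 0.
Multiplying table entries, the bivector images are rho(e12) = I*rho(e3), rho(e13) = -I*rho(e2), rho(e23) = I*rho(e1); with real blade coefficients the real parts of m0..m3 are the coefficients of 1, e1, e2, e3 and the imaginary parts give the bivectors (e23: Im m1, e13: -Im m2, e12: Im m3).
Answer: -1/2 + 5/3*e1


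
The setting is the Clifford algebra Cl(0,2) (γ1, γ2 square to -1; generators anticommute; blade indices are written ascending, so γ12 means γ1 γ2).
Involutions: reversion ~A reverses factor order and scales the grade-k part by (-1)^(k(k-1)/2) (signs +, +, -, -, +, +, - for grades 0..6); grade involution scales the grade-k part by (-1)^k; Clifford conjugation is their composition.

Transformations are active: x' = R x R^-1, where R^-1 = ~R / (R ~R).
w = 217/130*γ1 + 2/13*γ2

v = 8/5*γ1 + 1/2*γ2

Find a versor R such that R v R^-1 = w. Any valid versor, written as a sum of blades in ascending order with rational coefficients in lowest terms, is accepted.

Sketch: the shared square -281/100 makes R = v + w = 85/26*γ1 + 17/26*γ2 the natural versor; its sandwich fixes that direction, negates (v - w)/2, and sends v to w.
Answer: 85/26*γ1 + 17/26*γ2


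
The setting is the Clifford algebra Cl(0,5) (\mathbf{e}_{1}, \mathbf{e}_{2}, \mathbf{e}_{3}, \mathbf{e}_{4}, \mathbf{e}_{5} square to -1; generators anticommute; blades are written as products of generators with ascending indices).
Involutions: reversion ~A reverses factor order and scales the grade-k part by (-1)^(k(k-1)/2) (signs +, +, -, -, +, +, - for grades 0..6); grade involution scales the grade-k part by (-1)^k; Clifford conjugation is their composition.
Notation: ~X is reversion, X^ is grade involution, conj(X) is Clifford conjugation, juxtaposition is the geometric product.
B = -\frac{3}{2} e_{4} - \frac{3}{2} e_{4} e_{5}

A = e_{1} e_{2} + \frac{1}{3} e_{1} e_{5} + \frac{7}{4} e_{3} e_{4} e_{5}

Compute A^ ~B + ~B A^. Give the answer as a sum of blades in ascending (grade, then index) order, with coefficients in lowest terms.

first term: \frac{21}{8} e_{3} + \frac{1}{2} e_{1} e_{4} + \frac{21}{8} e_{3} e_{5} - \frac{3}{2} e_{1} e_{2} e_{4} + \frac{1}{2} e_{1} e_{4} e_{5} + \frac{3}{2} e_{1} e_{2} e_{4} e_{5}
second term: \frac{21}{8} e_{3} - \frac{1}{2} e_{1} e_{4} + \frac{21}{8} e_{3} e_{5} - \frac{3}{2} e_{1} e_{2} e_{4} + \frac{1}{2} e_{1} e_{4} e_{5} + \frac{3}{2} e_{1} e_{2} e_{4} e_{5}
Answer: \frac{21}{4} e_{3} + \frac{21}{4} e_{3} e_{5} - 3 e_{1} e_{2} e_{4} + e_{1} e_{4} e_{5} + 3 e_{1} e_{2} e_{4} e_{5}


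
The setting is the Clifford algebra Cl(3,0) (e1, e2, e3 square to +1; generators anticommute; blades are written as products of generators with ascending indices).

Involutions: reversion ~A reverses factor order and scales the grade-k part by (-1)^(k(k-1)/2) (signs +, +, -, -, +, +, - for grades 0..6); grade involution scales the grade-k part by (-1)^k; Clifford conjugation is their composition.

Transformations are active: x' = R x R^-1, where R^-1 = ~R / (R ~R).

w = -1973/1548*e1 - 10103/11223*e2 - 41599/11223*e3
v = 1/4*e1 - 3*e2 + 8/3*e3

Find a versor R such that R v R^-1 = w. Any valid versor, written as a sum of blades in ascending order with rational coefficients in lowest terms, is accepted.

Construction: equal norms (both 2329/144) license R = v + w = -793/774*e1 - 43772/11223*e2 - 11671/11223*e3 — nothing changes along that direction, while (v - w)/2 changes sign, so v maps onto w.
Answer: -793/774*e1 - 43772/11223*e2 - 11671/11223*e3


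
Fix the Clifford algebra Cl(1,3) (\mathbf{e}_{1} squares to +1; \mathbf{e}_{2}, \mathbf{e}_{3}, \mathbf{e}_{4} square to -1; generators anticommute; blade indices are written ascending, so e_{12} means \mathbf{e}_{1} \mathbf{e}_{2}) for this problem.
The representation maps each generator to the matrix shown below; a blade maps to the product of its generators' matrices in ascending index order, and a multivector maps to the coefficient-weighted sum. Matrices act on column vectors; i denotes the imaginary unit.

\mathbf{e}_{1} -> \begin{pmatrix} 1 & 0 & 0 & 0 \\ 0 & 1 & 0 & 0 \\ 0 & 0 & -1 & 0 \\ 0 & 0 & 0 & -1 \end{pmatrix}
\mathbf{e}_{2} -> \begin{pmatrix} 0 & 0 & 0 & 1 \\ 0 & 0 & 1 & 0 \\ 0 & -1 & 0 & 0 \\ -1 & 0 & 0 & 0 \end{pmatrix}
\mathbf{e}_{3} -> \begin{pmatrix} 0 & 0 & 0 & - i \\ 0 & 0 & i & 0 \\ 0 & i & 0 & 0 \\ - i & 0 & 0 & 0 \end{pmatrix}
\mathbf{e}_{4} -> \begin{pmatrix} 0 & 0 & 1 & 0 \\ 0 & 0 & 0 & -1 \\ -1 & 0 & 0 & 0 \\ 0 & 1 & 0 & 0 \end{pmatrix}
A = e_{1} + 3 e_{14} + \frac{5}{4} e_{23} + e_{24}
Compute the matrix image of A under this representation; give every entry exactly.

Bivector images (products of the table entries): rho(e_{14}) = rho(\mathbf{e}_{1})rho(\mathbf{e}_{4}) = \begin{pmatrix} 0 & 0 & 1 & 0 \\ 0 & 0 & 0 & -1 \\ 1 & 0 & 0 & 0 \\ 0 & -1 & 0 & 0 \end{pmatrix}; rho(e_{23}) = rho(\mathbf{e}_{2})rho(\mathbf{e}_{3}) = \begin{pmatrix} - i & 0 & 0 & 0 \\ 0 & i & 0 & 0 \\ 0 & 0 & - i & 0 \\ 0 & 0 & 0 & i \end{pmatrix}; rho(e_{24}) = rho(\mathbf{e}_{2})rho(\mathbf{e}_{4}) = \begin{pmatrix} 0 & 1 & 0 & 0 \\ -1 & 0 & 0 & 0 \\ 0 & 0 & 0 & 1 \\ 0 & 0 & -1 & 0 \end{pmatrix}.
M = (1)*rho(e_{1}) + (3)*rho(e_{14}) + (\frac{5}{4})*rho(e_{23}) + (1)*rho(e_{24}), summed entrywise:
Answer: \begin{pmatrix} 1 - \frac{5 i}{4} & 1 & 3 & 0 \\ -1 & 1 + \frac{5 i}{4} & 0 & -3 \\ 3 & 0 & -1 - \frac{5 i}{4} & 1 \\ 0 & -3 & -1 & -1 + \frac{5 i}{4} \end{pmatrix}


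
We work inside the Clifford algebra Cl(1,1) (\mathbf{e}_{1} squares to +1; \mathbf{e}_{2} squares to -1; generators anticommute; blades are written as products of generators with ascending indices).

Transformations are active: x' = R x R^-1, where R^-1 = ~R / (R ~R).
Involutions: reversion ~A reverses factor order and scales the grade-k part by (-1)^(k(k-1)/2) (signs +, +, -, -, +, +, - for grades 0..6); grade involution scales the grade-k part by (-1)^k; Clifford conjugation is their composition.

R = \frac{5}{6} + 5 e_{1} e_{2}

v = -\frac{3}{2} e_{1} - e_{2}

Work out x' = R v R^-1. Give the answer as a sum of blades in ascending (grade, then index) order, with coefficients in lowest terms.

~R = \frac{5}{6} - 5 e_{1} e_{2}, and R ~R = -\frac{875}{36}, so R^-1 = ~R / (-\frac{875}{36}).
R v = \frac{15}{4} e_{1} + \frac{20}{3} e_{2}
Answer: \frac{87}{70} e_{1} + \frac{19}{35} e_{2}


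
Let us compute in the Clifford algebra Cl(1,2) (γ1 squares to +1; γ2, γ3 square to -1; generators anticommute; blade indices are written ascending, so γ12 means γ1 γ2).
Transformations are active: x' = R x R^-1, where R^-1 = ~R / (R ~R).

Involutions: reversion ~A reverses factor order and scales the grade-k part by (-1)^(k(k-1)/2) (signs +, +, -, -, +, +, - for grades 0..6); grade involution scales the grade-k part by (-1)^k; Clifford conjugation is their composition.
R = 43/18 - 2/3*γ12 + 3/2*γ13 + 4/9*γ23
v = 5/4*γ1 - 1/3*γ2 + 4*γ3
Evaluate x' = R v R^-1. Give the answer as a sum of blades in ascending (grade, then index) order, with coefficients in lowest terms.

~R = 43/18 + 2/3*γ12 - 3/2*γ13 - 4/9*γ23, and R ~R = 260/81, so R^-1 = ~R / (260/81).
R v = -233/72*γ1 - 47/27*γ2 + 1627/216*γ3 - 29/18*γ123
Answer: -13547/2080*γ1 - 1957/520*γ2 + 8165/1248*γ3


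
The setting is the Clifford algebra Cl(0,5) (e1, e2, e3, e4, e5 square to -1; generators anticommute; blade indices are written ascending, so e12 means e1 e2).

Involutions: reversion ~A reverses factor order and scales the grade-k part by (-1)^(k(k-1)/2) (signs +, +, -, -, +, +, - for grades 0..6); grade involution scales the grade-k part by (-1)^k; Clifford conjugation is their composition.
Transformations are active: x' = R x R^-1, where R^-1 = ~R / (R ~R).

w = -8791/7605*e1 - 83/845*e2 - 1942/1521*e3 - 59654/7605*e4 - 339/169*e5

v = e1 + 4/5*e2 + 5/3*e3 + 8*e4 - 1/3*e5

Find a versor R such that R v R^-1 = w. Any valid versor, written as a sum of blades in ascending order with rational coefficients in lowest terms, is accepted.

Since q(v) = q(w) = -15419/225, the sum R = v + w = -1186/7605*e1 + 593/845*e2 + 593/1521*e3 + 1186/7605*e4 - 1186/507*e5 does the job whenever invertible.
Answer: -1186/7605*e1 + 593/845*e2 + 593/1521*e3 + 1186/7605*e4 - 1186/507*e5


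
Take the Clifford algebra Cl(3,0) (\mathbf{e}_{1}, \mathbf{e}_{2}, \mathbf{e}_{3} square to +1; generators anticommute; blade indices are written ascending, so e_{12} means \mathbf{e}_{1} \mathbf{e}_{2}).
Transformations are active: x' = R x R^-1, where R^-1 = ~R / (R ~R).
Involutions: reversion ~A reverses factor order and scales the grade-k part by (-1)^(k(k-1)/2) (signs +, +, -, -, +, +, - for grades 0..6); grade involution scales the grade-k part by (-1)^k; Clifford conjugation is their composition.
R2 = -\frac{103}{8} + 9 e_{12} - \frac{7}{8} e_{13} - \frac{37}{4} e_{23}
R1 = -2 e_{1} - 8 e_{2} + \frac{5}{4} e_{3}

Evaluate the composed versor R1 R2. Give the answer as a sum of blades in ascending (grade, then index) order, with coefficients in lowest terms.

Distribute over the terms of R1 (each basis-blade product reordered to ascending indices, repeated generators contracted through their squares):
(-2 e_{1}) R2 = \frac{103}{4} e_{1} - 18 e_{2} + \frac{7}{4} e_{3} + \frac{37}{2} e_{123}
(-8 e_{2}) R2 = 72 e_{1} + 103 e_{2} + 74 e_{3} - 7 e_{123}
(\frac{5}{4} e_{3}) R2 = \frac{35}{32} e_{1} + \frac{185}{16} e_{2} - \frac{515}{32} e_{3} + \frac{45}{4} e_{123}
Summing the partial products and collecting blades:
Answer: \frac{3163}{32} e_{1} + \frac{1545}{16} e_{2} + \frac{1909}{32} e_{3} + \frac{91}{4} e_{123}


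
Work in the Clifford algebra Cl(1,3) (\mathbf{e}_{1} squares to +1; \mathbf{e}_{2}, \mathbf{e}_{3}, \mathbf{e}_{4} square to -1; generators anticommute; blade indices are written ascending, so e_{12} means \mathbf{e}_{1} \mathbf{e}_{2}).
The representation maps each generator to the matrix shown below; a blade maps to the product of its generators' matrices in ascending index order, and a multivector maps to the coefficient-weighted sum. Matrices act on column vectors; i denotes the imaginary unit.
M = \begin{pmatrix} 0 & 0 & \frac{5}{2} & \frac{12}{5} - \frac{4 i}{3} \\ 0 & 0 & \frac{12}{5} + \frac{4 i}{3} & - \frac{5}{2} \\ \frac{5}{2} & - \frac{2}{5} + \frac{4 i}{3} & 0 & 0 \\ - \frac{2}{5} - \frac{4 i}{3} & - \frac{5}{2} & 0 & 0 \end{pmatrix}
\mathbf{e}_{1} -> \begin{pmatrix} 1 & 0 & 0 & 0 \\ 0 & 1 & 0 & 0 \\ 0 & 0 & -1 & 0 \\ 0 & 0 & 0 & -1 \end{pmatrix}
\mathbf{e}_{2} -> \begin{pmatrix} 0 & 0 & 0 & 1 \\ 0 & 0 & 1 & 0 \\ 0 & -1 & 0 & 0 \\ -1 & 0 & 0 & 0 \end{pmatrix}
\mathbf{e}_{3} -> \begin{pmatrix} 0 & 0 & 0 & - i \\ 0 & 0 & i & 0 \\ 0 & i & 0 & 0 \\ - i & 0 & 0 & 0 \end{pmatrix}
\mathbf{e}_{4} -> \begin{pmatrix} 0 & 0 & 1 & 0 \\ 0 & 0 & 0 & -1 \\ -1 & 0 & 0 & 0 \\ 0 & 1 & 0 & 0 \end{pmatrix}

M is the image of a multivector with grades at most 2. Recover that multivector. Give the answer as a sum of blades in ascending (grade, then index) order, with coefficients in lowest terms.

Method: the blade images are trace-orthogonal — tr(rho(e_A) rho(e_B)^-1) = 4 if A = B and 0 otherwise — and rho(e_A)^-1 = (e_A)^2 * rho(e_A) with (e_A)^2 = +1 or -1, so the coefficient of e_A in the preimage is (e_A)^2 * tr(M rho(e_A))/4.
Nonzero projections over blades of grade <= 2: e_{2}: (e_{2})^2 = -1, tr(M rho(e_{2})) = - \frac{28}{5}, coefficient \frac{7}{5}; e_{3}: (e_{3})^2 = -1, tr(M rho(e_{3})) = - \frac{16}{3}, coefficient \frac{4}{3}; e_{12}: (e_{12})^2 = +1, tr(M rho(e_{12})) = 4, coefficient 1; e_{14}: (e_{14})^2 = +1, tr(M rho(e_{14})) = 10, coefficient \frac{5}{2}. Every other blade of grade <= 2 projects to 0.
Answer: \frac{7}{5} e_{2} + \frac{4}{3} e_{3} + e_{12} + \frac{5}{2} e_{14}


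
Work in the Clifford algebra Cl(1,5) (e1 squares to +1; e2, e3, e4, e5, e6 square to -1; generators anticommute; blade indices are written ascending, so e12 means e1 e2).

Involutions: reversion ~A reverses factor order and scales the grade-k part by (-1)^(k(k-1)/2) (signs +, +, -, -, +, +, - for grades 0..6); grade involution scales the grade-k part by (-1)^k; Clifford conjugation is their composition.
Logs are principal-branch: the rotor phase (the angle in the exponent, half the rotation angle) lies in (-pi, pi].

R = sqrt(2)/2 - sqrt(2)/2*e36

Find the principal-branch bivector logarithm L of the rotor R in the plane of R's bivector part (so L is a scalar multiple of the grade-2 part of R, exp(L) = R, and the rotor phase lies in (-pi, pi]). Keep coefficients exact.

The scalar part of R is sqrt(2)/2, so the principal-branch rotor phase is pinned; divide the bivector part by its sine to get the unit plane — L is the phase times that plane.
Concretely: cos(phase) = sqrt(2)/2 gives phase = ±pi/4, and since phase/sin(phase) is even the sign is immaterial: L = (phase/sin(phase)) * <R>_2 = (sqrt(2)*pi/4) * <R>_2.
Answer: -pi/4*e36


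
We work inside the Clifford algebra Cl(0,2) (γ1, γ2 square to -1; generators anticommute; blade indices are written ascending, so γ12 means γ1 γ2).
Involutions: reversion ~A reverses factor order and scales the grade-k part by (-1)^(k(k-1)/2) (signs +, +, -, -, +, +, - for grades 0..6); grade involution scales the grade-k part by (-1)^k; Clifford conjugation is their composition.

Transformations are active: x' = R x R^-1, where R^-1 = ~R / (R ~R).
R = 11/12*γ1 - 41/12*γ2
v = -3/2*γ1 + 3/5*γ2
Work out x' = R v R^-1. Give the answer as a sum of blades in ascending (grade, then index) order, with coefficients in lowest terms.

~R = 11/12*γ1 - 41/12*γ2, and R ~R = -901/72, so R^-1 = ~R / (-901/72).
R v = 137/40 - 183/40*γ12
Answer: 4497/4505*γ1 + 2289/1802*γ2


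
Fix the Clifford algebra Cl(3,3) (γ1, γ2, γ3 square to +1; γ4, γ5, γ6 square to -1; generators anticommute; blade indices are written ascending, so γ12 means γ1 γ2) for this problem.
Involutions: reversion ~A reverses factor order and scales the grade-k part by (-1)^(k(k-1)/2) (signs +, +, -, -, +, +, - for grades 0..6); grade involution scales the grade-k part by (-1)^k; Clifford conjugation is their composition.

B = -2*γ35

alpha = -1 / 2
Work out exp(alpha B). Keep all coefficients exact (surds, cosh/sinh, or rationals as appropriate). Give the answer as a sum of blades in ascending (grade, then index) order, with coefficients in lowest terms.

B^2 = (-2)^2*(γ35)^2 = 4*(+1) = 4 (a basis 2-blade squares to minus the product of its generators' squares).
B^2 = 4 — the series telescopes hyperbolically here: l = 2, alpha*l = -1, so exp(alpha B) = cosh(-1) + (sinh(-1)/2)*B = cosh(1) + (-sinh(1)/2)*B.
Answer: cosh(1) + sinh(1)*γ35


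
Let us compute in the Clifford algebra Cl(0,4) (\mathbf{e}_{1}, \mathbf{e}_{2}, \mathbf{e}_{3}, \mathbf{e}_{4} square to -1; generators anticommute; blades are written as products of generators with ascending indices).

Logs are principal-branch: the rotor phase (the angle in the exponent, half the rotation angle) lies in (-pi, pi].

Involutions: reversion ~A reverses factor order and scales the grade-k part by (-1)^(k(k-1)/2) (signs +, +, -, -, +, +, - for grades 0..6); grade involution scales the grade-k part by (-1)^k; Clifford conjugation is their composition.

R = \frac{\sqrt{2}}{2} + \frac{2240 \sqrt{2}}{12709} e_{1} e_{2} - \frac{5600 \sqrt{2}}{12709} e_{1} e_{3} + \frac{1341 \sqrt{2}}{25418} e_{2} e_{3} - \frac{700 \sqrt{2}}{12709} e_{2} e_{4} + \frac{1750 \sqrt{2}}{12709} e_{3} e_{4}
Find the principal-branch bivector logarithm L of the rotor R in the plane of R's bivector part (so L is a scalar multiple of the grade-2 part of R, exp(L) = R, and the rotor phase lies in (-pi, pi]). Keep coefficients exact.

The scalar part of R is \frac{\sqrt{2}}{2}, which pins the rotor phase on the principal branch; dividing the bivector part by the sine of that phase recovers the unit plane, and L is the phase times that plane.
Concretely: cos(phase) = \frac{\sqrt{2}}{2} gives phase = ±\frac{\pi}{4}, and since phase/sin(phase) is even the sign is immaterial: L = (phase/sin(phase)) * <R>_2 = (\frac{\sqrt{2} \pi}{4}) * <R>_2.
Answer: \frac{1120 \pi}{12709} e_{1} e_{2} - \frac{2800 \pi}{12709} e_{1} e_{3} + \frac{1341 \pi}{50836} e_{2} e_{3} - \frac{350 \pi}{12709} e_{2} e_{4} + \frac{875 \pi}{12709} e_{3} e_{4}


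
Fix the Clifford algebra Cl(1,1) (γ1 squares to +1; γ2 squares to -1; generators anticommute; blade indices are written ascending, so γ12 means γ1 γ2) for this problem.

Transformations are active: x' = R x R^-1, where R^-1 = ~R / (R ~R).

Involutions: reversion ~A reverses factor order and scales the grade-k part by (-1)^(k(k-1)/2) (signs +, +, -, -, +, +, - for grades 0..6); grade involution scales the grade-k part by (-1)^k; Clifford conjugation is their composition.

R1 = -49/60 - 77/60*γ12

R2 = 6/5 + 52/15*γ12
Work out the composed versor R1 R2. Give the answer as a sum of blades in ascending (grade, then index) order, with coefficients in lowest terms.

Distribute over the terms of R1 (each basis-blade product reordered to ascending indices, repeated generators contracted through their squares):
(-49/60) R2 = -49/50 - 637/225*γ12
(-77/60*γ12) R2 = -1001/225 - 77/50*γ12
Summing the partial products and collecting blades:
Answer: -2443/450 - 1967/450*γ12


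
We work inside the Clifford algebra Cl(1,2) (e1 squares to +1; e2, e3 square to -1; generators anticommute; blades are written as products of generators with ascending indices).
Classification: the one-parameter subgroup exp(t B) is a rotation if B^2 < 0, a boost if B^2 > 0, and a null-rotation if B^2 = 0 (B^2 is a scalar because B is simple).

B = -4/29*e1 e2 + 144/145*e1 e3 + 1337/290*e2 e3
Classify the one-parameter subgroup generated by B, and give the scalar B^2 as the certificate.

B^2 term by term: the squares give (-4/29)^2*(e1 e2)^2 + (144/145)^2*(e1 e3)^2 + (1337/290)^2*(e2 e3)^2 = 16/841*(+1) + 20736/21025*(+1) + 1787569/84100*(-1) = -81/4 (each basis 2-blade squares to minus the product of its generators' squares); cross terms between blades sharing an index anticommute and cancel. So B^2 = -81/4.
Answer: rotation, certificate B^2 = -81/4. Certificate logic: -81/4 is a conjugation-invariant scalar, so its sign fixes rotation versus boost versus null-rotation outright.


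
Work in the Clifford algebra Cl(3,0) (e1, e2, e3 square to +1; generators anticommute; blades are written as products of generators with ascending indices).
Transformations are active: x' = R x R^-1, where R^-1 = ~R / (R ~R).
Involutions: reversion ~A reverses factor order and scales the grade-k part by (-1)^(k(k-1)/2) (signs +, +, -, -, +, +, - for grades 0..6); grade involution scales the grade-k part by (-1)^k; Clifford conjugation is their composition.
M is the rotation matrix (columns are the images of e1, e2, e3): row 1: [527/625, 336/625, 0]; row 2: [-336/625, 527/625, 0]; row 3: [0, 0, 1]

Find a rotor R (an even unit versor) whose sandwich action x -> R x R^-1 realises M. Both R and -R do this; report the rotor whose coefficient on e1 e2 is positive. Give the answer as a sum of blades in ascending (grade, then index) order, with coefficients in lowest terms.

Method: write R = a + b12*e1 e2 + b13*e1 e3 + b23*e2 e3 with a^2 + b12^2 + b13^2 + b23^2 = 1 (so R^-1 = ~R). Expanding the columns R e_j ~R gives tr M = 4a^2 - 1 and, from the antisymmetric part, M21 - M12 = -4a*b12, M13 - M31 = 4a*b13, M32 - M23 = -4a*b23.
Here tr M = 1679/625, so a^2 = (1 + tr M)/4 = 576/625 and a = ±24/25. Taking a = 24/25: M21 - M12 = -672/625, M13 - M31 = 0, M32 - M23 = 0, giving b12 = 7/25, b13 = 0, b23 = 0, i.e. R = 24/25 + 7/25*e1 e2.
Its e1 e2 coefficient is already positive.
Answer: 24/25 + 7/25*e1 e2. Uniqueness: Spin(3) -> SO(3) maps R and -R to the same rotation of trace 1679/625; fixing the sign of the e1 e2 coefficient removes the ambiguity.


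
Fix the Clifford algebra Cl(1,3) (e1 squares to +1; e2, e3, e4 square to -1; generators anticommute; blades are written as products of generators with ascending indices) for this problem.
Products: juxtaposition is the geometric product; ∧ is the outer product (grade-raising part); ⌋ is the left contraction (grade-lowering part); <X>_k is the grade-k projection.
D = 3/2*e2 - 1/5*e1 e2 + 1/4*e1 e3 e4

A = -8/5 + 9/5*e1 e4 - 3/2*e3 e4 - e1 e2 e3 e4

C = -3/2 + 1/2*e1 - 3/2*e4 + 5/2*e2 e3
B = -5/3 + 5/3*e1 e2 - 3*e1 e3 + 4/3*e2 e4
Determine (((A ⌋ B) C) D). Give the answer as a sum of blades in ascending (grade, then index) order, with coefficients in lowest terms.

step 1: 8/3 - 8/3*e1 e2 + 24/5*e1 e3 - 32/15*e2 e4
step 2: -4 + 4/3*e1 - 28/15*e2 - 12/5*e3 - 4*e4 + 16*e1 e2 - 8/15*e1 e3 + 20/3*e2 e3 + 16/5*e2 e4 + 16/3*e3 e4 + 44/15*e1 e2 e4 - 36/5*e1 e3 e4
step 3: 7/5 - 624/25*e1 - 94/15*e2 + 10*e3 + 102/25*e4 + 14/5*e1 e2 - 1/3*e1 e3 + 79/25*e1 e4 + 111/25*e2 e3 + 6*e2 e4 + 1/3*e3 e4 + 52/25*e1 e2 e3 - 13/15*e1 e2 e4 - e1 e3 e4 + 136/25*e2 e3 e4 - 57/5*e1 e2 e3 e4
Answer: 7/5 - 624/25*e1 - 94/15*e2 + 10*e3 + 102/25*e4 + 14/5*e1 e2 - 1/3*e1 e3 + 79/25*e1 e4 + 111/25*e2 e3 + 6*e2 e4 + 1/3*e3 e4 + 52/25*e1 e2 e3 - 13/15*e1 e2 e4 - e1 e3 e4 + 136/25*e2 e3 e4 - 57/5*e1 e2 e3 e4


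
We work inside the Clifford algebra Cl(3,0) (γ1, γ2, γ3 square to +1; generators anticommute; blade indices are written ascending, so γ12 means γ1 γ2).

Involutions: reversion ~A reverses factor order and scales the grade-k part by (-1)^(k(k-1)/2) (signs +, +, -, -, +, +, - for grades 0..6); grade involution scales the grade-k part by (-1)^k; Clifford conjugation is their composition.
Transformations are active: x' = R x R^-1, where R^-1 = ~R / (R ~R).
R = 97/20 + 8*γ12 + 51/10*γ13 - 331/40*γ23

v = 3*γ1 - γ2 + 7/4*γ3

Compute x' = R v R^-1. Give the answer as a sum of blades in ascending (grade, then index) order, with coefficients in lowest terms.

~R = 97/20 - 8*γ12 - 51/10*γ13 + 331/40*γ23, and R ~R = 291213/1600, so R^-1 = ~R / (291213/1600).
R v = 619/40*γ1 - 6933/160*γ2 - 1207/80*γ3 - 229/40*γ123
Answer: -53541/32357*γ1 - 31984/32357*γ2 - 30439/9956*γ3


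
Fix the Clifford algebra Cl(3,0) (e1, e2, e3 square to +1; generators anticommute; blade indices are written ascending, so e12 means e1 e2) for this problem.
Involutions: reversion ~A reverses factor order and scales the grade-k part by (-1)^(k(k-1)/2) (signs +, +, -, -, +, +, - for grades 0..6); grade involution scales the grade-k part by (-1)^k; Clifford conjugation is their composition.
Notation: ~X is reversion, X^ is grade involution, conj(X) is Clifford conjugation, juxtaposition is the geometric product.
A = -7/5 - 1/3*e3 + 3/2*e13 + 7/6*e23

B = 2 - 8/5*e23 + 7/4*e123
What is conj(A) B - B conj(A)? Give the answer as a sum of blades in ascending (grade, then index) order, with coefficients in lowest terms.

first term: -14/3 + 49/24*e1 - 251/120*e2 + 2/3*e3 - 109/60*e12 - 3*e13 - 7/75*e23 - 49/20*e123
second term: -14/3 + 49/24*e1 - 379/120*e2 + 2/3*e3 + 179/60*e12 - 3*e13 - 7/75*e23 - 49/20*e123
Answer: 16/15*e2 - 24/5*e12
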